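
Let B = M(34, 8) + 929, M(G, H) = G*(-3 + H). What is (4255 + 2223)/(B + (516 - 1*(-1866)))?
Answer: 6478/3481 ≈ 1.8610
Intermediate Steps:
B = 1099 (B = 34*(-3 + 8) + 929 = 34*5 + 929 = 170 + 929 = 1099)
(4255 + 2223)/(B + (516 - 1*(-1866))) = (4255 + 2223)/(1099 + (516 - 1*(-1866))) = 6478/(1099 + (516 + 1866)) = 6478/(1099 + 2382) = 6478/3481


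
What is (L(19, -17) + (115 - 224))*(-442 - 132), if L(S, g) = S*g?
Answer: 247968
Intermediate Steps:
(L(19, -17) + (115 - 224))*(-442 - 132) = (19*(-17) + (115 - 224))*(-442 - 132) = (-323 - 109)*(-574) = -432*(-574) = 247968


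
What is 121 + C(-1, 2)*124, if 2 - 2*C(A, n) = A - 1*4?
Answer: 555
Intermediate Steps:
C(A, n) = 3 - A/2 (C(A, n) = 1 - (A - 1*4)/2 = 1 - (A - 4)/2 = 1 - (-4 + A)/2 = 1 + (2 - A/2) = 3 - A/2)
121 + C(-1, 2)*124 = 121 + (3 - ½*(-1))*124 = 121 + (3 + ½)*124 = 121 + (7/2)*124 = 121 + 434 = 555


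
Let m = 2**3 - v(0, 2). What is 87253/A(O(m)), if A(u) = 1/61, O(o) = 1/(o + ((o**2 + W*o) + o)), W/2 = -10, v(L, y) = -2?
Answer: 5322433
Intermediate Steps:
W = -20 (W = 2*(-10) = -20)
m = 10 (m = 2**3 - 1*(-2) = 8 + 2 = 10)
O(o) = 1/(o**2 - 18*o) (O(o) = 1/(o + ((o**2 - 20*o) + o)) = 1/(o + (o**2 - 19*o)) = 1/(o**2 - 18*o))
A(u) = 1/61
87253/A(O(m)) = 87253/(1/61) = 87253*61 = 5322433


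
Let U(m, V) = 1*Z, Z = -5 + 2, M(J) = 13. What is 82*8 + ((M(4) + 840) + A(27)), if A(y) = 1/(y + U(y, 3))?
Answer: 36217/24 ≈ 1509.0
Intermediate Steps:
Z = -3
U(m, V) = -3 (U(m, V) = 1*(-3) = -3)
A(y) = 1/(-3 + y) (A(y) = 1/(y - 3) = 1/(-3 + y))
82*8 + ((M(4) + 840) + A(27)) = 82*8 + ((13 + 840) + 1/(-3 + 27)) = 656 + (853 + 1/24) = 656 + 20473/24 = 36217/24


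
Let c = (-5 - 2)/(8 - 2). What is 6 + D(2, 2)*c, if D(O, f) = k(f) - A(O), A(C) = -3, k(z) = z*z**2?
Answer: -41/6 ≈ -6.8333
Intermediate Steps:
k(z) = z**3
D(O, f) = 3 + f**3 (D(O, f) = f**3 - 1*(-3) = f**3 + 3 = 3 + f**3)
c = -7/6 ≈ -1.1667
6 + D(2, 2)*c = 6 + (3 + 2**3)*(-7/6) = 6 + (3 + 8)*(-7/6) = 6 + 11*(-7/6) = 6 - 77/6 = -41/6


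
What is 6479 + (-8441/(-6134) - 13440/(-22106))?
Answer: 62772128673/9685586 ≈ 6481.0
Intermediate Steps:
6479 + (-8441/(-6134) - 13440/(-22106)) = 6479 + (-8441*(-1/6134) - 13440*(-1/22106)) = 6479 + (8441/6134 + 960/1579) = 6479 + 19216979/9685586 = 62772128673/9685586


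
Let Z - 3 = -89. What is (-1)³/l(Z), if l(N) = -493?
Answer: 1/493 ≈ 0.0020284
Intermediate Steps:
Z = -86 (Z = 3 - 89 = -86)
(-1)³/l(Z) = (-1)³/(-493) = -1*(-1/493) = 1/493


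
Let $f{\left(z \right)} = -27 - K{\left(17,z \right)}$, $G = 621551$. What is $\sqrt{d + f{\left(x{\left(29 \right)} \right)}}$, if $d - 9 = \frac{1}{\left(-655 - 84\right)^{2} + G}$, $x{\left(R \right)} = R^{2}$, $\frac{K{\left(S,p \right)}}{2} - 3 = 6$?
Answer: $\frac{i \sqrt{12271120804338}}{583836} \approx 6.0 i$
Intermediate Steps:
$K{\left(S,p \right)} = 18$ ($K{\left(S,p \right)} = 6 + 2 \cdot 6 = 6 + 12 = 18$)
$f{\left(z \right)} = -45$ ($f{\left(z \right)} = -27 - 18 = -45$)
$d = \frac{10509049}{1167672}$ ($d = 9 + \frac{1}{\left(-655 - 84\right)^{2} + 621551} = 9 + \frac{1}{\left(-739\right)^{2} + 621551} = 9 + \frac{1}{546121 + 621551} = 9 + \frac{1}{1167672} = \frac{10509049}{1167672} \approx 9.0$)
$\sqrt{d + f{\left(x{\left(29 \right)} \right)}} = \sqrt{\frac{10509049}{1167672} - 45} = \sqrt{- \frac{42036191}{1167672}} = \frac{i \sqrt{12271120804338}}{583836}$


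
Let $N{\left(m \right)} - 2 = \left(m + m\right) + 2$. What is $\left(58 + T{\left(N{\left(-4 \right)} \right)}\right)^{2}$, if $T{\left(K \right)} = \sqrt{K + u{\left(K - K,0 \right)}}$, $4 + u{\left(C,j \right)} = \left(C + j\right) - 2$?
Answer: $\left(58 + i \sqrt{10}\right)^{2} \approx 3354.0 + 366.82 i$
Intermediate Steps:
$u{\left(C,j \right)} = -6 + C + j$ ($u{\left(C,j \right)} = -4 - \left(2 - C - j\right) = -4 + \left(-2 + C + j\right) = -6 + C + j$)
$N{\left(m \right)} = 4 + 2 m$ ($N{\left(m \right)} = 2 + \left(\left(m + m\right) + 2\right) = 2 + \left(2 m + 2\right) = 2 + \left(2 + 2 m\right) = 4 + 2 m$)
$T{\left(K \right)} = \sqrt{-6 + K}$ ($T{\left(K \right)} = \sqrt{K + \left(-6 + \left(K - K\right) + 0\right)} = \sqrt{K + \left(-6 + 0 + 0\right)} = \sqrt{K - 6} = \sqrt{-6 + K}$)
$\left(58 + T{\left(N{\left(-4 \right)} \right)}\right)^{2} = \left(58 + \sqrt{-6 + \left(4 + 2 \left(-4\right)\right)}\right)^{2} = \left(58 + \sqrt{-6 + \left(4 - 8\right)}\right)^{2} = \left(58 + \sqrt{-6 - 4}\right)^{2} = \left(58 + \sqrt{-10}\right)^{2} = \left(58 + i \sqrt{10}\right)^{2}$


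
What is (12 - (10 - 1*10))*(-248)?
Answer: -2976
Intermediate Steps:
(12 - (10 - 1*10))*(-248) = (12 - (10 - 10))*(-248) = (12 - 1*0)*(-248) = (12 + 0)*(-248) = 12*(-248) = -2976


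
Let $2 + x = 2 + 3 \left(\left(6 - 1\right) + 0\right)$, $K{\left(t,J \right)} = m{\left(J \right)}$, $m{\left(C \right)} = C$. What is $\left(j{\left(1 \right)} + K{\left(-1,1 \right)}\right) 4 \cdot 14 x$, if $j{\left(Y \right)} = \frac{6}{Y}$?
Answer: $5880$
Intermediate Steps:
$K{\left(t,J \right)} = J$
$x = 15$ ($x = -2 + \left(2 + 3 \left(\left(6 - 1\right) + 0\right)\right) = -2 + \left(2 + 3 \left(5 + 0\right)\right) = -2 + \left(2 + 3 \cdot 5\right) = -2 + \left(2 + 15\right) = -2 + 17 = 15$)
$\left(j{\left(1 \right)} + K{\left(-1,1 \right)}\right) 4 \cdot 14 x = \left(\frac{6}{1} + 1\right) 4 \cdot 14 \cdot 15 = \left(6 \cdot 1 + 1\right) 4 \cdot 14 \cdot 15 = \left(6 + 1\right) 4 \cdot 14 \cdot 15 = 7 \cdot 4 \cdot 14 \cdot 15 = 28 \cdot 14 \cdot 15 = 392 \cdot 15 = 5880$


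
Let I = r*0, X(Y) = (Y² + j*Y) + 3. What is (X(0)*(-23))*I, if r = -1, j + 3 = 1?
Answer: 0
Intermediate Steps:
j = -2 (j = -3 + 1 = -2)
X(Y) = 3 + Y² - 2*Y (X(Y) = (Y² - 2*Y) + 3 = 3 + Y² - 2*Y)
I = 0 (I = -1*0 = 0)
(X(0)*(-23))*I = ((3 + 0² - 2*0)*(-23))*0 = ((3 + 0 + 0)*(-23))*0 = (3*(-23))*0 = -69*0 = 0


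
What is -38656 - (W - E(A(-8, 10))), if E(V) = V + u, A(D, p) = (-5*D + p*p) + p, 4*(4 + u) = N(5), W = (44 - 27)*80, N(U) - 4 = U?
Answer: -159471/4 ≈ -39868.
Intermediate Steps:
N(U) = 4 + U
W = 1360 (W = 17*80 = 1360)
u = -7/4 (u = -4 + (4 + 5)/4 = -4 + (1/4)*9 = -4 + 9/4 = -7/4 ≈ -1.7500)
A(D, p) = p + p**2 - 5*D (A(D, p) = (-5*D + p**2) + p = (p**2 - 5*D) + p = p + p**2 - 5*D)
E(V) = -7/4 + V (E(V) = V - 7/4 = -7/4 + V)
-38656 - (W - E(A(-8, 10))) = -38656 - (1360 - (-7/4 + (10 + 10**2 - 5*(-8)))) = -38656 - (1360 - (-7/4 + (10 + 100 + 40))) = -38656 - (1360 - (-7/4 + 150)) = -38656 - (1360 - 1*593/4) = -38656 - (1360 - 593/4) = -38656 - 1*4847/4 = -38656 - 4847/4 = -159471/4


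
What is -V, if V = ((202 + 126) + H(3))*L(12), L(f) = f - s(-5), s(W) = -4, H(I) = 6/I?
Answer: -5280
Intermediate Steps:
L(f) = 4 + f (L(f) = f - 1*(-4) = f + 4 = 4 + f)
V = 5280 (V = ((202 + 126) + 6/3)*(4 + 12) = (328 + 6*(⅓))*16 = (328 + 2)*16 = 330*16 = 5280)
-V = -1*5280 = -5280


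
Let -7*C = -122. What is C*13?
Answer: 1586/7 ≈ 226.57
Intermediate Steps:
C = 122/7 (C = -⅐*(-122) = 122/7 ≈ 17.429)
C*13 = (122/7)*13 = 1586/7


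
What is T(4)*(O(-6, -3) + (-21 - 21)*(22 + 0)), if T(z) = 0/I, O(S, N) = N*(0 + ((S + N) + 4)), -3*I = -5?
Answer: 0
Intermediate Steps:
I = 5/3 (I = -⅓*(-5) = 5/3 ≈ 1.6667)
O(S, N) = N*(4 + N + S) (O(S, N) = N*(0 + ((N + S) + 4)) = N*(0 + (4 + N + S)) = N*(4 + N + S))
T(z) = 0 (T(z) = 0/(5/3) = 0*(⅗) = 0)
T(4)*(O(-6, -3) + (-21 - 21)*(22 + 0)) = 0*(-3*(4 - 3 - 6) + (-21 - 21)*(22 + 0)) = 0*(-3*(-5) - 42*22) = 0*(15 - 924) = 0*(-909) = 0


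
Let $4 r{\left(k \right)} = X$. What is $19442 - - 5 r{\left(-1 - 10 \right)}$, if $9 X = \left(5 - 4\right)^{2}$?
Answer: $\frac{699917}{36} \approx 19442.0$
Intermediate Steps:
$X = \frac{1}{9}$ ($X = \frac{\left(5 - 4\right)^{2}}{9} = \frac{1^{2}}{9} = \frac{1}{9} \cdot 1 = \frac{1}{9} \approx 0.11111$)
$r{\left(k \right)} = \frac{1}{36}$ ($r{\left(k \right)} = \frac{1}{4} \cdot \frac{1}{9} = \frac{1}{36}$)
$19442 - - 5 r{\left(-1 - 10 \right)} = 19442 - \left(-5\right) \frac{1}{36} = 19442 - - \frac{5}{36} = 19442 + \frac{5}{36} = \frac{699917}{36}$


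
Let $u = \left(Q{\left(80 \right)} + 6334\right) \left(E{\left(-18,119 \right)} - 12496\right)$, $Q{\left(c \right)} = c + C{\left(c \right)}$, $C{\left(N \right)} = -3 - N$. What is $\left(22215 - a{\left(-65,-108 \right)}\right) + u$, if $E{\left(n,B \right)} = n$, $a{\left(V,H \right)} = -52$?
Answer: $-79203867$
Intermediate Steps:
$Q{\left(c \right)} = -3$ ($Q{\left(c \right)} = c - \left(3 + c\right) = -3$)
$u = -79226134$ ($u = \left(-3 + 6334\right) \left(-18 - 12496\right) = 6331 \left(-12514\right) = -79226134$)
$\left(22215 - a{\left(-65,-108 \right)}\right) + u = \left(22215 - -52\right) - 79226134 = \left(22215 + 52\right) - 79226134 = 22267 - 79226134 = -79203867$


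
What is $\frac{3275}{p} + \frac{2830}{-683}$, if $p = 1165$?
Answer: $- \frac{212025}{159139} \approx -1.3323$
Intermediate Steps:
$\frac{3275}{p} + \frac{2830}{-683} = \frac{3275}{1165} + \frac{2830}{-683} = 3275 \cdot \frac{1}{1165} + 2830 \left(- \frac{1}{683}\right) = \frac{655}{233} - \frac{2830}{683} = - \frac{212025}{159139}$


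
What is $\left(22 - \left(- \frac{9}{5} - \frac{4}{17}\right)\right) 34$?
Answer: $\frac{4086}{5} \approx 817.2$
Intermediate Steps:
$\left(22 - \left(- \frac{9}{5} - \frac{4}{17}\right)\right) 34 = \left(22 - - \frac{173}{85}\right) 34 = \left(22 + \left(\frac{9}{5} + \frac{4}{17}\right)\right) 34 = \left(22 + \frac{173}{85}\right) 34 = \frac{2043}{85} \cdot 34 = \frac{4086}{5}$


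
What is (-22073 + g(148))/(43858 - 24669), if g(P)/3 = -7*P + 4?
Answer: -25169/19189 ≈ -1.3116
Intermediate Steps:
g(P) = 12 - 21*P (g(P) = 3*(-7*P + 4) = 3*(4 - 7*P) = 12 - 21*P)
(-22073 + g(148))/(43858 - 24669) = (-22073 + (12 - 21*148))/(43858 - 24669) = (-22073 + (12 - 3108))/19189 = (-22073 - 3096)*(1/19189) = -25169*1/19189 = -25169/19189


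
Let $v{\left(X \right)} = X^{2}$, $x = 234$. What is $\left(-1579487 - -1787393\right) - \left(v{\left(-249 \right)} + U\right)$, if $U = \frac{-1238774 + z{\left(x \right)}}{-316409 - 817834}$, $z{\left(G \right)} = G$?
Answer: $\frac{165490486375}{1134243} \approx 1.459 \cdot 10^{5}$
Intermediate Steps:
$U = \frac{1238540}{1134243}$ ($U = \frac{-1238774 + 234}{-316409 - 817834} = - \frac{1238540}{-1134243} = \left(-1238540\right) \left(- \frac{1}{1134243}\right) = \frac{1238540}{1134243} \approx 1.092$)
$\left(-1579487 - -1787393\right) - \left(v{\left(-249 \right)} + U\right) = \left(-1579487 - -1787393\right) - \left(\left(-249\right)^{2} + \frac{1238540}{1134243}\right) = \left(-1579487 + 1787393\right) - \left(62001 + \frac{1238540}{1134243}\right) = 207906 - \frac{70325438783}{1134243} = \frac{165490486375}{1134243}$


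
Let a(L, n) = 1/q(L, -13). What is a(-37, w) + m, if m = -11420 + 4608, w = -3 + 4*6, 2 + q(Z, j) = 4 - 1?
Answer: -6811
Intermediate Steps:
q(Z, j) = 1 (q(Z, j) = -2 + (4 - 1) = -2 + 3 = 1)
w = 21 (w = -3 + 24 = 21)
a(L, n) = 1 (a(L, n) = 1/1 = 1)
m = -6812
a(-37, w) + m = 1 - 6812 = -6811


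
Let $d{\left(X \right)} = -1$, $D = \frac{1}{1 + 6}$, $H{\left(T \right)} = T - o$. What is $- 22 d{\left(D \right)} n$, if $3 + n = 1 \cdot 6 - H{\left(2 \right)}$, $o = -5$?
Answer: $-88$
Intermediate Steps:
$H{\left(T \right)} = 5 + T$ ($H{\left(T \right)} = T - -5 = T + 5 = 5 + T$)
$D = \frac{1}{7} \approx 0.14286$
$n = -4$ ($n = -3 + \left(1 \cdot 6 - \left(5 + 2\right)\right) = -3 + \left(6 - 7\right) = -3 - 1 = -4$)
$- 22 d{\left(D \right)} n = \left(-22\right) \left(-1\right) \left(-4\right) = 22 \left(-4\right) = -88$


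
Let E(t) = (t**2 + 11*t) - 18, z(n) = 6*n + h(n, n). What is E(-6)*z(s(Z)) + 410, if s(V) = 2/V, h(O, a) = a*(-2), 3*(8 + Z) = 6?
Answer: 474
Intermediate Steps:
Z = -6 (Z = -8 + (1/3)*6 = -8 + 2 = -6)
h(O, a) = -2*a
z(n) = 4*n (z(n) = 6*n - 2*n = 4*n)
E(t) = -18 + t**2 + 11*t
E(-6)*z(s(Z)) + 410 = (-18 + (-6)**2 + 11*(-6))*(4*(2/(-6))) + 410 = (-18 + 36 - 66)*(4*(2*(-1/6))) + 410 = -192*(-1)/3 + 410 = -48*(-4/3) + 410 = 64 + 410 = 474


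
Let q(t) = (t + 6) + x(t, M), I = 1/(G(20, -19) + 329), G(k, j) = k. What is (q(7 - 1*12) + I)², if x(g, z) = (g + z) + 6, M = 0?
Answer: 488601/121801 ≈ 4.0115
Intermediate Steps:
x(g, z) = 6 + g + z
I = 1/349 (I = 1/(20 + 329) = 1/349 ≈ 0.0028653)
q(t) = 12 + 2*t (q(t) = (t + 6) + (6 + t + 0) = (6 + t) + (6 + t) = 12 + 2*t)
(q(7 - 1*12) + I)² = ((12 + 2*(7 - 1*12)) + 1/349)² = ((12 + 2*(7 - 12)) + 1/349)² = ((12 + 2*(-5)) + 1/349)² = ((12 - 10) + 1/349)² = (2 + 1/349)² = (699/349)² = 488601/121801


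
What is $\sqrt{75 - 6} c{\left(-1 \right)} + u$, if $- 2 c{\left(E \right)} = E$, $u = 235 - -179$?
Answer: $414 + \frac{\sqrt{69}}{2} \approx 418.15$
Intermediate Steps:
$u = 414$ ($u = 235 + 179 = 414$)
$c{\left(E \right)} = - \frac{E}{2}$
$\sqrt{75 - 6} c{\left(-1 \right)} + u = \sqrt{75 - 6} \left(\left(- \frac{1}{2}\right) \left(-1\right)\right) + 414 = \sqrt{69} \cdot \frac{1}{2} + 414 = \frac{\sqrt{69}}{2} + 414 = 414 + \frac{\sqrt{69}}{2}$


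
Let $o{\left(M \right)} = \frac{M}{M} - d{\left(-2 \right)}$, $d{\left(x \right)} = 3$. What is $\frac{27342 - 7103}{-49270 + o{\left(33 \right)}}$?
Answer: $- \frac{20239}{49272} \approx -0.41076$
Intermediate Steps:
$o{\left(M \right)} = -2$ ($o{\left(M \right)} = \frac{M}{M} - 3 = 1 - 3 = -2$)
$\frac{27342 - 7103}{-49270 + o{\left(33 \right)}} = \frac{27342 - 7103}{-49270 - 2} = \frac{20239}{-49272} = 20239 \left(- \frac{1}{49272}\right) = - \frac{20239}{49272}$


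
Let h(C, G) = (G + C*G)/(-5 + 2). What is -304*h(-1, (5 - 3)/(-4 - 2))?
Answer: 0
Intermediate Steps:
h(C, G) = -G/3 - C*G/3 (h(C, G) = (G + C*G)/(-3) = (G + C*G)*(-⅓) = -G/3 - C*G/3)
-304*h(-1, (5 - 3)/(-4 - 2)) = -(-304)*(5 - 3)/(-4 - 2)*(1 - 1)/3 = -(-304)*2/(-6)*0/3 = -(-304)*2*(-⅙)*0/3 = -(-304)*(-1)*0/(3*3) = -304*0 = 0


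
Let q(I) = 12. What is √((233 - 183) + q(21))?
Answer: √62 ≈ 7.8740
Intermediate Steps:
√((233 - 183) + q(21)) = √((233 - 183) + 12) = √(50 + 12) = √62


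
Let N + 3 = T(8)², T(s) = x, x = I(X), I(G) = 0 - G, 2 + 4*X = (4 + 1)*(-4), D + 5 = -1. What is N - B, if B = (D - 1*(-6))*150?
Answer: 109/4 ≈ 27.250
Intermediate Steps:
D = -6 (D = -5 - 1 = -6)
X = -11/2 (X = -½ + ((4 + 1)*(-4))/4 = -½ + (5*(-4))/4 = -½ + (¼)*(-20) = -½ - 5 = -11/2 ≈ -5.5000)
I(G) = -G
x = 11/2 (x = -1*(-11/2) = 11/2 ≈ 5.5000)
T(s) = 11/2
B = 0 (B = (-6 - 1*(-6))*150 = (-6 + 6)*150 = 0*150 = 0)
N = 109/4 (N = -3 + (11/2)² = -3 + 121/4 = 109/4 ≈ 27.250)
N - B = 109/4 - 1*0 = 109/4 + 0 = 109/4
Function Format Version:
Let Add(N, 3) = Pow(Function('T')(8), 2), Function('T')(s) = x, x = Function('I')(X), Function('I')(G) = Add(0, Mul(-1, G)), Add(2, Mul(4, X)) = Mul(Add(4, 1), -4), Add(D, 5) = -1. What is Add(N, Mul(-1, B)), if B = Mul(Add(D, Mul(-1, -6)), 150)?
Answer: Rational(109, 4) ≈ 27.250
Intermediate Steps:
D = -6 (D = Add(-5, -1) = -6)
X = Rational(-11, 2) (X = Add(Rational(-1, 2), Mul(Rational(1, 4), Mul(Add(4, 1), -4))) = Add(Rational(-1, 2), Mul(Rational(1, 4), Mul(5, -4))) = Add(Rational(-1, 2), Mul(Rational(1, 4), -20)) = Add(Rational(-1, 2), -5) = Rational(-11, 2) ≈ -5.5000)
Function('I')(G) = Mul(-1, G)
x = Rational(11, 2) (x = Mul(-1, Rational(-11, 2)) = Rational(11, 2) ≈ 5.5000)
Function('T')(s) = Rational(11, 2)
B = 0 (B = Mul(Add(-6, Mul(-1, -6)), 150) = Mul(Add(-6, 6), 150) = Mul(0, 150) = 0)
N = Rational(109, 4) (N = Add(-3, Pow(Rational(11, 2), 2)) = Add(-3, Rational(121, 4)) = Rational(109, 4) ≈ 27.250)
Add(N, Mul(-1, B)) = Add(Rational(109, 4), Mul(-1, 0)) = Add(Rational(109, 4), 0) = Rational(109, 4)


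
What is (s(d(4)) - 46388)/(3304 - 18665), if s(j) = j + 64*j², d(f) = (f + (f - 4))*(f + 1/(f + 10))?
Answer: 1440470/752689 ≈ 1.9138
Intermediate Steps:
d(f) = (-4 + 2*f)*(f + 1/(10 + f)) (d(f) = (f + (-4 + f))*(f + 1/(10 + f)) = (-4 + 2*f)*(f + 1/(10 + f)))
(s(d(4)) - 46388)/(3304 - 18665) = ((2*(-2 + 4³ - 19*4 + 8*4²)/(10 + 4))*(1 + 64*(2*(-2 + 4³ - 19*4 + 8*4²)/(10 + 4))) - 46388)/(3304 - 18665) = ((2*(-2 + 64 - 76 + 8*16)/14)*(1 + 64*(2*(-2 + 64 - 76 + 8*16)/14)) - 46388)/(-15361) = ((2*(1/14)*(-2 + 64 - 76 + 128))*(1 + 64*(2*(1/14)*(-2 + 64 - 76 + 128))) - 46388)*(-1/15361) = ((2*(1/14)*114)*(1 + 64*(2*(1/14)*114)) - 46388)*(-1/15361) = (114*(1 + 64*(114/7))/7 - 46388)*(-1/15361) = (114*(1 + 7296/7)/7 - 46388)*(-1/15361) = ((114/7)*(7303/7) - 46388)*(-1/15361) = (832542/49 - 46388)*(-1/15361) = -1440470/49*(-1/15361) = 1440470/752689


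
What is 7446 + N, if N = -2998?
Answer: 4448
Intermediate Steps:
7446 + N = 7446 - 2998 = 4448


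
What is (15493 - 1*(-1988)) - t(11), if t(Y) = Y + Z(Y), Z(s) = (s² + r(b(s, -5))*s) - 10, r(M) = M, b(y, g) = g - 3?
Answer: 17447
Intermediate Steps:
b(y, g) = -3 + g
Z(s) = -10 + s² - 8*s (Z(s) = (s² + (-3 - 5)*s) - 10 = (s² - 8*s) - 10 = -10 + s² - 8*s)
t(Y) = -10 + Y² - 7*Y (t(Y) = Y + (-10 + Y² - 8*Y) = -10 + Y² - 7*Y)
(15493 - 1*(-1988)) - t(11) = (15493 - 1*(-1988)) - (-10 + 11² - 7*11) = (15493 + 1988) - (-10 + 121 - 77) = 17481 - 1*34 = 17481 - 34 = 17447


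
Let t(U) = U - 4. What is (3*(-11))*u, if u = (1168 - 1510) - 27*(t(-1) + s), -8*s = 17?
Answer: 39501/8 ≈ 4937.6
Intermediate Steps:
t(U) = -4 + U
s = -17/8 (s = -⅛*17 = -17/8 ≈ -2.1250)
u = -1197/8 (u = (1168 - 1510) - 27*((-4 - 1) - 17/8) = -342 - 27*(-5 - 17/8) = -342 - 27*(-57/8) = -342 + 1539/8 = -1197/8 ≈ -149.63)
(3*(-11))*u = (3*(-11))*(-1197/8) = -33*(-1197/8) = 39501/8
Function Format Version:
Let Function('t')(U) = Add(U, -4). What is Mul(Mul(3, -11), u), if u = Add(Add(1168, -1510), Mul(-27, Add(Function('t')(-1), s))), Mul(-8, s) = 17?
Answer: Rational(39501, 8) ≈ 4937.6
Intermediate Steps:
Function('t')(U) = Add(-4, U)
s = Rational(-17, 8) (s = Mul(Rational(-1, 8), 17) = Rational(-17, 8) ≈ -2.1250)
u = Rational(-1197, 8) (u = Add(Add(1168, -1510), Mul(-27, Add(Add(-4, -1), Rational(-17, 8)))) = Add(-342, Mul(-27, Add(-5, Rational(-17, 8)))) = Add(-342, Mul(-27, Rational(-57, 8))) = Add(-342, Rational(1539, 8)) = Rational(-1197, 8) ≈ -149.63)
Mul(Mul(3, -11), u) = Mul(Mul(3, -11), Rational(-1197, 8)) = Mul(-33, Rational(-1197, 8)) = Rational(39501, 8)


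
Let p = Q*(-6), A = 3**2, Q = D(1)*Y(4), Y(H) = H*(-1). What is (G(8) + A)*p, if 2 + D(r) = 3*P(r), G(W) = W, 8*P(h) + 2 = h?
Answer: -969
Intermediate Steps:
P(h) = -1/4 + h/8
Y(H) = -H
D(r) = -11/4 + 3*r/8 (D(r) = -2 + 3*(-1/4 + r/8) = -2 + (-3/4 + 3*r/8) = -11/4 + 3*r/8)
Q = 19/2 (Q = (-11/4 + (3/8)*1)*(-1*4) = (-11/4 + 3/8)*(-4) = -19/8*(-4) = 19/2 ≈ 9.5000)
A = 9
p = -57 (p = (19/2)*(-6) = -57)
(G(8) + A)*p = (8 + 9)*(-57) = 17*(-57) = -969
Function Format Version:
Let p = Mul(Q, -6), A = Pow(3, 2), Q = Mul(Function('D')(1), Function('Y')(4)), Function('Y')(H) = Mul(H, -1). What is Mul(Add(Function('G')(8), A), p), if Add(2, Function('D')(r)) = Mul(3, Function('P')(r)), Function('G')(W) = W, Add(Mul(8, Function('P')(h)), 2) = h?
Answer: -969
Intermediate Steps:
Function('P')(h) = Add(Rational(-1, 4), Mul(Rational(1, 8), h))
Function('Y')(H) = Mul(-1, H)
Function('D')(r) = Add(Rational(-11, 4), Mul(Rational(3, 8), r)) (Function('D')(r) = Add(-2, Mul(3, Add(Rational(-1, 4), Mul(Rational(1, 8), r)))) = Add(-2, Add(Rational(-3, 4), Mul(Rational(3, 8), r))) = Add(Rational(-11, 4), Mul(Rational(3, 8), r)))
Q = Rational(19, 2) (Q = Mul(Add(Rational(-11, 4), Mul(Rational(3, 8), 1)), Mul(-1, 4)) = Mul(Add(Rational(-11, 4), Rational(3, 8)), -4) = Mul(Rational(-19, 8), -4) = Rational(19, 2) ≈ 9.5000)
A = 9
p = -57 (p = Mul(Rational(19, 2), -6) = -57)
Mul(Add(Function('G')(8), A), p) = Mul(Add(8, 9), -57) = Mul(17, -57) = -969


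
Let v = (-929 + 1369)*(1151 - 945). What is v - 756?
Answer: 89884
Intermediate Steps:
v = 90640 (v = 440*206 = 90640)
v - 756 = 90640 - 756 = 89884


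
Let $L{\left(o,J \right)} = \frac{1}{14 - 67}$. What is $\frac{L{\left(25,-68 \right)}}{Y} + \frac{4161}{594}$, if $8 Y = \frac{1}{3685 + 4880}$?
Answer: $- \frac{13493449}{10494} \approx -1285.8$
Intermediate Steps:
$L{\left(o,J \right)} = - \frac{1}{53}$ ($L{\left(o,J \right)} = \frac{1}{-53} = - \frac{1}{53}$)
$Y = \frac{1}{68520}$ ($Y = \frac{1}{8 \left(3685 + 4880\right)} = \frac{1}{8 \cdot 8565} = \frac{1}{8} \cdot \frac{1}{8565} = \frac{1}{68520} \approx 1.4594 \cdot 10^{-5}$)
$\frac{L{\left(25,-68 \right)}}{Y} + \frac{4161}{594} = - \frac{\frac{1}{\frac{1}{68520}}}{53} + \frac{4161}{594} = \left(- \frac{1}{53}\right) 68520 + 4161 \cdot \frac{1}{594} = - \frac{68520}{53} + \frac{1387}{198} = - \frac{13493449}{10494}$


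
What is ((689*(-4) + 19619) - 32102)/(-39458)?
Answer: 15239/39458 ≈ 0.38621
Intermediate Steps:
((689*(-4) + 19619) - 32102)/(-39458) = ((-2756 + 19619) - 32102)*(-1/39458) = (16863 - 32102)*(-1/39458) = -15239*(-1/39458) = 15239/39458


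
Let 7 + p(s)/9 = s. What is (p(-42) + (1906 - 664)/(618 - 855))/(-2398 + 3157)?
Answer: -11751/19987 ≈ -0.58793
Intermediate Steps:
p(s) = -63 + 9*s
(p(-42) + (1906 - 664)/(618 - 855))/(-2398 + 3157) = ((-63 + 9*(-42)) + (1906 - 664)/(618 - 855))/(-2398 + 3157) = ((-63 - 378) + 1242/(-237))/759 = (-441 + 1242*(-1/237))*(1/759) = (-441 - 414/79)*(1/759) = -35253/79*1/759 = -11751/19987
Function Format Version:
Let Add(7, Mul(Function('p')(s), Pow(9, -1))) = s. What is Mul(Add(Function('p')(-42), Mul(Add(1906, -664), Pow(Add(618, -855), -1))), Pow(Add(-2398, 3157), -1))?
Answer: Rational(-11751, 19987) ≈ -0.58793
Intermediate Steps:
Function('p')(s) = Add(-63, Mul(9, s))
Mul(Add(Function('p')(-42), Mul(Add(1906, -664), Pow(Add(618, -855), -1))), Pow(Add(-2398, 3157), -1)) = Mul(Add(Add(-63, Mul(9, -42)), Mul(Add(1906, -664), Pow(Add(618, -855), -1))), Pow(Add(-2398, 3157), -1)) = Mul(Add(Add(-63, -378), Mul(1242, Pow(-237, -1))), Pow(759, -1)) = Mul(Add(-441, Mul(1242, Rational(-1, 237))), Rational(1, 759)) = Mul(Add(-441, Rational(-414, 79)), Rational(1, 759)) = Mul(Rational(-35253, 79), Rational(1, 759)) = Rational(-11751, 19987)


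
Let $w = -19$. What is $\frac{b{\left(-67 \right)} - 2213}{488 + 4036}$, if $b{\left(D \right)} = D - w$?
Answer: $- \frac{2261}{4524} \approx -0.49978$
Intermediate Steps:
$b{\left(D \right)} = 19 + D$ ($b{\left(D \right)} = D - -19 = D + 19 = 19 + D$)
$\frac{b{\left(-67 \right)} - 2213}{488 + 4036} = \frac{\left(19 - 67\right) - 2213}{488 + 4036} = \frac{-48 - 2213}{4524} = \left(-2261\right) \frac{1}{4524} = - \frac{2261}{4524}$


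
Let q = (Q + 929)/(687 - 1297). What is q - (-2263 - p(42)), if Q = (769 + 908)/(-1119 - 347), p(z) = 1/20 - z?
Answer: 496208984/223565 ≈ 2219.5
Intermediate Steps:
p(z) = 1/20 - z
Q = -1677/1466 (Q = 1677/(-1466) = 1677*(-1/1466) = -1677/1466 ≈ -1.1439)
q = -1360237/894260 (q = (-1677/1466 + 929)/(687 - 1297) = (1360237/1466)/(-610) = (1360237/1466)*(-1/610) = -1360237/894260 ≈ -1.5211)
q - (-2263 - p(42)) = -1360237/894260 - (-2263 - (1/20 - 1*42)) = -1360237/894260 - (-2263 - (1/20 - 42)) = -1360237/894260 - (-2263 - 1*(-839/20)) = -1360237/894260 - (-2263 + 839/20) = -1360237/894260 - 1*(-44421/20) = -1360237/894260 + 44421/20 = 496208984/223565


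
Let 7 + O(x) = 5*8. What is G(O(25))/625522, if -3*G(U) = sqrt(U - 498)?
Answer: -I*sqrt(465)/1876566 ≈ -1.1491e-5*I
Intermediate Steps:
O(x) = 33 (O(x) = -7 + 5*8 = -7 + 40 = 33)
G(U) = -sqrt(-498 + U)/3 (G(U) = -sqrt(U - 498)/3 = -sqrt(-498 + U)/3)
G(O(25))/625522 = -sqrt(-498 + 33)/3/625522 = -I*sqrt(465)/3*(1/625522) = -I*sqrt(465)/1876566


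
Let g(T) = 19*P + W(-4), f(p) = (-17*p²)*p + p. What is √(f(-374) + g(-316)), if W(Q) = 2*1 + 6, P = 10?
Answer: 2*√222332858 ≈ 29822.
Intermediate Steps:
W(Q) = 8 (W(Q) = 2 + 6 = 8)
f(p) = p - 17*p³ (f(p) = -17*p³ + p = p - 17*p³)
g(T) = 198 (g(T) = 19*10 + 8 = 190 + 8 = 198)
√(f(-374) + g(-316)) = √((-374 - 17*(-374)³) + 198) = √((-374 - 17*(-52313624)) + 198) = √((-374 + 889331608) + 198) = √(889331234 + 198) = √889331432 = 2*√222332858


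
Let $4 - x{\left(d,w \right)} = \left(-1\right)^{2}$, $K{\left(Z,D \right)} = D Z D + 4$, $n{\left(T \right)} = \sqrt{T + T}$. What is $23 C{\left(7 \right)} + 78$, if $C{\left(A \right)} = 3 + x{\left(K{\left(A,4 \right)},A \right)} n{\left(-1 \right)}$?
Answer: $147 + 69 i \sqrt{2} \approx 147.0 + 97.581 i$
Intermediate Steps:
$n{\left(T \right)} = \sqrt{2} \sqrt{T}$ ($n{\left(T \right)} = \sqrt{2 T} = \sqrt{2} \sqrt{T}$)
$K{\left(Z,D \right)} = 4 + Z D^{2}$ ($K{\left(Z,D \right)} = Z D^{2} + 4 = 4 + Z D^{2}$)
$x{\left(d,w \right)} = 3$ ($x{\left(d,w \right)} = 4 - \left(-1\right)^{2} = 4 - 1 = 3$)
$C{\left(A \right)} = 3 + 3 i \sqrt{2}$ ($C{\left(A \right)} = 3 + 3 \sqrt{2} \sqrt{-1} = 3 + 3 \sqrt{2} i = 3 + 3 i \sqrt{2}$)
$23 C{\left(7 \right)} + 78 = 23 \left(3 + 3 i \sqrt{2}\right) + 78 = \left(69 + 69 i \sqrt{2}\right) + 78 = 147 + 69 i \sqrt{2}$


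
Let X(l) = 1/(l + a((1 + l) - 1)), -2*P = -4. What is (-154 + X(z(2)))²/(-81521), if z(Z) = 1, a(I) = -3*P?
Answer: -594441/2038025 ≈ -0.29168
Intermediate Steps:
P = 2 (P = -½*(-4) = 2)
a(I) = -6 (a(I) = -3*2 = -6)
X(l) = 1/(-6 + l) (X(l) = 1/(l - 6) = 1/(-6 + l))
(-154 + X(z(2)))²/(-81521) = (-154 + 1/(-6 + 1))²/(-81521) = (-154 + 1/(-5))²*(-1/81521) = (-154 - ⅕)²*(-1/81521) = (-771/5)²*(-1/81521) = (594441/25)*(-1/81521) = -594441/2038025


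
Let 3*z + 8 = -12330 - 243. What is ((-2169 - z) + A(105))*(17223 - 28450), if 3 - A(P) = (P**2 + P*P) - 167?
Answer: 668747482/3 ≈ 2.2292e+8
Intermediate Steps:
A(P) = 170 - 2*P**2 (A(P) = 3 - ((P**2 + P*P) - 167) = 3 - ((P**2 + P**2) - 167) = 3 - (2*P**2 - 167) = 3 - (-167 + 2*P**2) = 3 + (167 - 2*P**2) = 170 - 2*P**2)
z = -12581/3 (z = -8/3 + (-12330 - 243)/3 = -8/3 + (1/3)*(-12573) = -8/3 - 4191 = -12581/3 ≈ -4193.7)
((-2169 - z) + A(105))*(17223 - 28450) = ((-2169 - 1*(-12581/3)) + (170 - 2*105**2))*(17223 - 28450) = ((-2169 + 12581/3) + (170 - 2*11025))*(-11227) = (6074/3 + (170 - 22050))*(-11227) = (6074/3 - 21880)*(-11227) = -59566/3*(-11227) = 668747482/3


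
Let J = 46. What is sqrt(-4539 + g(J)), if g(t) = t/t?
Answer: I*sqrt(4538) ≈ 67.365*I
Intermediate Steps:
g(t) = 1
sqrt(-4539 + g(J)) = sqrt(-4539 + 1) = sqrt(-4538) = I*sqrt(4538)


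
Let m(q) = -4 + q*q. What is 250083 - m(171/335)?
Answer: 28065984334/112225 ≈ 2.5009e+5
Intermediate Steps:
m(q) = -4 + q**2
250083 - m(171/335) = 250083 - (-4 + (171/335)**2) = 250083 - (-4 + 29241/112225) = 250083 - 1*(-419659/112225) = 250083 + 419659/112225 = 28065984334/112225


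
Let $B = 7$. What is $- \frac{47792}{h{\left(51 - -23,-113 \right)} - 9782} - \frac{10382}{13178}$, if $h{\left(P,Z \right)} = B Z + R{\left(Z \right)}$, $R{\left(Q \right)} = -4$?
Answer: $\frac{259996281}{69691853} \approx 3.7307$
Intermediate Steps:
$h{\left(P,Z \right)} = -4 + 7 Z$ ($h{\left(P,Z \right)} = 7 Z - 4 = -4 + 7 Z$)
$- \frac{47792}{h{\left(51 - -23,-113 \right)} - 9782} - \frac{10382}{13178} = - \frac{47792}{\left(-4 + 7 \left(-113\right)\right) - 9782} - \frac{10382}{13178} = - \frac{47792}{\left(-4 - 791\right) - 9782} - \frac{5191}{6589} = - \frac{47792}{-795 - 9782} - \frac{5191}{6589} = - \frac{47792}{-10577} - \frac{5191}{6589} = \left(-47792\right) \left(- \frac{1}{10577}\right) - \frac{5191}{6589} = \frac{47792}{10577} - \frac{5191}{6589} = \frac{259996281}{69691853}$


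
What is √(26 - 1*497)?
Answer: I*√471 ≈ 21.703*I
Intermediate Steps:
√(26 - 1*497) = √(26 - 497) = √(-471) = I*√471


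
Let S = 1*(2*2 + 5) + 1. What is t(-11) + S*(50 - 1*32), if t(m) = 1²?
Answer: 181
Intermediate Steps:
t(m) = 1
S = 10 (S = 1*(4 + 5) + 1 = 1*9 + 1 = 9 + 1 = 10)
t(-11) + S*(50 - 1*32) = 1 + 10*(50 - 1*32) = 1 + 10*(50 - 32) = 1 + 10*18 = 1 + 180 = 181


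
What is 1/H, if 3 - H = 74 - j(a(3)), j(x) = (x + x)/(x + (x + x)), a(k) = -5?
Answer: -3/211 ≈ -0.014218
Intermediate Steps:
j(x) = 2/3 (j(x) = (2*x)/(x + 2*x) = (2*x)/((3*x)) = (2*x)*(1/(3*x)) = 2/3)
H = -211/3 (H = 3 - (74 - 1*2/3) = 3 - (74 - 2/3) = 3 - 1*220/3 = 3 - 220/3 = -211/3 ≈ -70.333)
1/H = 1/(-211/3) = -3/211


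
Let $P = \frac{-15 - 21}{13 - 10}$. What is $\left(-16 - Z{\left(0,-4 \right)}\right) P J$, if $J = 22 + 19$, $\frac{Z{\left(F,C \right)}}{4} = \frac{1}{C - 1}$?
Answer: $\frac{37392}{5} \approx 7478.4$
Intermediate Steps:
$Z{\left(F,C \right)} = \frac{4}{-1 + C}$ ($Z{\left(F,C \right)} = \frac{4}{C - 1} = \frac{4}{-1 + C}$)
$J = 41$
$P = -12$ ($P = - \frac{36}{3} = \left(-36\right) \frac{1}{3} = -12$)
$\left(-16 - Z{\left(0,-4 \right)}\right) P J = \left(-16 - \frac{4}{-1 - 4}\right) \left(-12\right) 41 = \left(-16 - \frac{4}{-5}\right) \left(-12\right) 41 = \left(-16 - 4 \left(- \frac{1}{5}\right)\right) \left(-12\right) 41 = \left(-16 - - \frac{4}{5}\right) \left(-12\right) 41 = \left(-16 + \frac{4}{5}\right) \left(-12\right) 41 = \left(- \frac{76}{5}\right) \left(-12\right) 41 = \frac{912}{5} \cdot 41 = \frac{37392}{5}$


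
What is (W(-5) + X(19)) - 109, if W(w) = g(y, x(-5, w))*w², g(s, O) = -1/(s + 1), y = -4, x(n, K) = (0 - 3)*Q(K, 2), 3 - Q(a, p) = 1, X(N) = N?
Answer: -245/3 ≈ -81.667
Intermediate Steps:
Q(a, p) = 2 (Q(a, p) = 3 - 1*1 = 3 - 1 = 2)
x(n, K) = -6 (x(n, K) = (0 - 3)*2 = -3*2 = -6)
g(s, O) = -1/(1 + s)
W(w) = w²/3 (W(w) = (-1/(1 - 4))*w² = (-1/(-3))*w² = (-1*(-⅓))*w² = w²/3)
(W(-5) + X(19)) - 109 = ((⅓)*(-5)² + 19) - 109 = ((⅓)*25 + 19) - 109 = (25/3 + 19) - 109 = 82/3 - 109 = -245/3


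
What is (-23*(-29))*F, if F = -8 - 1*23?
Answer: -20677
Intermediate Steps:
F = -31 (F = -8 - 23 = -31)
(-23*(-29))*F = -23*(-29)*(-31) = 667*(-31) = -20677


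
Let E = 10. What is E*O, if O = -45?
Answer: -450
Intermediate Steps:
E*O = 10*(-45) = -450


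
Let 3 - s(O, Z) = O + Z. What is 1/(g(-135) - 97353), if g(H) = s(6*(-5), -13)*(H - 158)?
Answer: -1/110831 ≈ -9.0227e-6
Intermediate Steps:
s(O, Z) = 3 - O - Z (s(O, Z) = 3 - (O + Z) = 3 + (-O - Z) = 3 - O - Z)
g(H) = -7268 + 46*H (g(H) = (3 - 6*(-5) - 1*(-13))*(H - 158) = (3 - 1*(-30) + 13)*(-158 + H) = (3 + 30 + 13)*(-158 + H) = 46*(-158 + H) = -7268 + 46*H)
1/(g(-135) - 97353) = 1/((-7268 + 46*(-135)) - 97353) = 1/((-7268 - 6210) - 97353) = 1/(-13478 - 97353) = 1/(-110831) = -1/110831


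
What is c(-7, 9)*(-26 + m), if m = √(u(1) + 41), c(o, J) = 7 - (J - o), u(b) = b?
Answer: 234 - 9*√42 ≈ 175.67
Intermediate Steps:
c(o, J) = 7 + o - J (c(o, J) = 7 + (o - J) = 7 + o - J)
m = √42 (m = √(1 + 41) = √42 ≈ 6.4807)
c(-7, 9)*(-26 + m) = (7 - 7 - 1*9)*(-26 + √42) = (7 - 7 - 9)*(-26 + √42) = -9*(-26 + √42) = 234 - 9*√42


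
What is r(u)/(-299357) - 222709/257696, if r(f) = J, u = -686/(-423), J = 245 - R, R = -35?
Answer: -66741652993/77143101472 ≈ -0.86517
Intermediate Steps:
J = 280 (J = 245 - 1*(-35) = 245 + 35 = 280)
u = 686/423 (u = -686*(-1/423) = 686/423 ≈ 1.6217)
r(f) = 280
r(u)/(-299357) - 222709/257696 = 280/(-299357) - 222709/257696 = 280*(-1/299357) - 222709*1/257696 = -280/299357 - 222709/257696 = -66741652993/77143101472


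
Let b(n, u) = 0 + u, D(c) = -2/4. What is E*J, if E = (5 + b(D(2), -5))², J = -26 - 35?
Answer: 0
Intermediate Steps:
D(c) = -½ (D(c) = -2*¼ = -½)
b(n, u) = u
J = -61
E = 0 (E = (5 - 5)² = 0² = 0)
E*J = 0*(-61) = 0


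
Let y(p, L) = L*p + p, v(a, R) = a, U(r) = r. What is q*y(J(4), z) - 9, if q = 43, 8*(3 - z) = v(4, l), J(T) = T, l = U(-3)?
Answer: 593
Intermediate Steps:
l = -3
z = 5/2 (z = 3 - ⅛*4 = 3 - ½ = 5/2 ≈ 2.5000)
y(p, L) = p + L*p
q*y(J(4), z) - 9 = 43*(4*(1 + 5/2)) - 9 = 43*(4*(7/2)) - 9 = 43*14 - 9 = 602 - 9 = 593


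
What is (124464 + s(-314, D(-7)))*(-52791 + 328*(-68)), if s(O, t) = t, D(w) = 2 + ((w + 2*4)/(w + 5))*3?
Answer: -18693323255/2 ≈ -9.3467e+9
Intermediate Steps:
D(w) = 2 + 3*(8 + w)/(5 + w) (D(w) = 2 + ((w + 8)/(5 + w))*3 = 2 + ((8 + w)/(5 + w))*3 = 2 + 3*(8 + w)/(5 + w))
(124464 + s(-314, D(-7)))*(-52791 + 328*(-68)) = (124464 + (34 + 5*(-7))/(5 - 7))*(-52791 + 328*(-68)) = (124464 + (34 - 35)/(-2))*(-52791 - 22304) = (124464 - ½*(-1))*(-75095) = (124464 + ½)*(-75095) = (248929/2)*(-75095) = -18693323255/2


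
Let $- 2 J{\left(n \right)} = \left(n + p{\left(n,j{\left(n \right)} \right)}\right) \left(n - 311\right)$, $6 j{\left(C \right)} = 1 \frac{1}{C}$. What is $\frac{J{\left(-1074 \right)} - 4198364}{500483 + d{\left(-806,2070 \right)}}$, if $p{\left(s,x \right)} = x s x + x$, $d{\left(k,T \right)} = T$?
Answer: $- \frac{382163414447}{38861418384} \approx -9.834$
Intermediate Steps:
$j{\left(C \right)} = \frac{1}{6 C}$ ($j{\left(C \right)} = \frac{1 \frac{1}{C}}{6} = \frac{1}{6 C}$)
$p{\left(s,x \right)} = x + s x^{2}$ ($p{\left(s,x \right)} = s x x + x = s x^{2} + x = x + s x^{2}$)
$J{\left(n \right)} = - \frac{\left(-311 + n\right) \left(n + \frac{7}{36 n}\right)}{2}$ ($J{\left(n \right)} = - \frac{\left(n + \frac{1}{6 n} \left(1 + n \frac{1}{6 n}\right)\right) \left(n - 311\right)}{2} = - \frac{\left(n + \frac{1}{6 n} \left(1 + \frac{1}{6}\right)\right) \left(-311 + n\right)}{2} = - \frac{\left(n + \frac{1}{6 n} \frac{7}{6}\right) \left(-311 + n\right)}{2} = - \frac{\left(n + \frac{7}{36 n}\right) \left(-311 + n\right)}{2} = - \frac{\left(-311 + n\right) \left(n + \frac{7}{36 n}\right)}{2}$)
$\frac{J{\left(-1074 \right)} - 4198364}{500483 + d{\left(-806,2070 \right)}} = \frac{\frac{2177 - 1074 \left(-7 - 36 \left(-1074\right)^{2} + 11196 \left(-1074\right)\right)}{72 \left(-1074\right)} - 4198364}{500483 + 2070} = \frac{\frac{1}{72} \left(- \frac{1}{1074}\right) \left(2177 - 1074 \left(-7 - 41525136 - 12024504\right)\right) - 4198364}{502553} = \left(\frac{1}{72} \left(- \frac{1}{1074}\right) \left(2177 - 1074 \left(-7 - 41525136 - 12024504\right)\right) - 4198364\right) \frac{1}{502553} = \left(\frac{1}{72} \left(- \frac{1}{1074}\right) \left(2177 - -57512320878\right) - 4198364\right) \frac{1}{502553} = \left(\frac{1}{72} \left(- \frac{1}{1074}\right) \left(2177 + 57512320878\right) - 4198364\right) \frac{1}{502553} = \left(\frac{1}{72} \left(- \frac{1}{1074}\right) 57512323055 - 4198364\right) \frac{1}{502553} = \left(- \frac{57512323055}{77328} - 4198364\right) \frac{1}{502553} = \left(- \frac{382163414447}{77328}\right) \frac{1}{502553} = - \frac{382163414447}{38861418384}$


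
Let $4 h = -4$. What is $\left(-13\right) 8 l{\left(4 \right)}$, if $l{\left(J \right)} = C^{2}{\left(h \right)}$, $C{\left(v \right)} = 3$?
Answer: $-936$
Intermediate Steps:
$h = -1$ ($h = \frac{1}{4} \left(-4\right) = -1$)
$l{\left(J \right)} = 9$ ($l{\left(J \right)} = 3^{2} = 9$)
$\left(-13\right) 8 l{\left(4 \right)} = \left(-13\right) 8 \cdot 9 = \left(-104\right) 9 = -936$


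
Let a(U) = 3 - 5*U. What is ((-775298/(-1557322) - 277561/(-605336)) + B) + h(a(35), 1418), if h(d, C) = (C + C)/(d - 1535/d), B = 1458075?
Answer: 19276903658097409965133/13220939207907704 ≈ 1.4581e+6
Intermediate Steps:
h(d, C) = 2*C/(d - 1535/d) (h(d, C) = (2*C)/(d - 1535/d) = 2*C/(d - 1535/d))
((-775298/(-1557322) - 277561/(-605336)) + B) + h(a(35), 1418) = ((-775298/(-1557322) - 277561/(-605336)) + 1458075) + 2*1418*(3 - 5*35)/(-1535 + (3 - 5*35)²) = ((-775298*(-1/1557322) - 277561*(-1/605336)) + 1458075) + 2*1418*(3 - 175)/(-1535 + (3 - 175)²) = ((387649/778661 + 277561/605336) + 1458075) + 2*1418*(-172)/(-1535 + (-172)²) = (450783820885/471351535096 + 1458075) + 2*1418*(-172)/(-1535 + 29584) = 687266340318921085/471351535096 + 2*1418*(-172)/28049 = 687266340318921085/471351535096 + 2*1418*(-172)*(1/28049) = 687266340318921085/471351535096 - 487792/28049 = 19276903658097409965133/13220939207907704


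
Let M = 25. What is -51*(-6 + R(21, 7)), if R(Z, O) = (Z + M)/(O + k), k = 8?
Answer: 748/5 ≈ 149.60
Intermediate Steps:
R(Z, O) = (25 + Z)/(8 + O) (R(Z, O) = (Z + 25)/(O + 8) = (25 + Z)/(8 + O))
-51*(-6 + R(21, 7)) = -51*(-6 + (25 + 21)/(8 + 7)) = -51*(-6 + 46/15) = -51*(-44/15) = 748/5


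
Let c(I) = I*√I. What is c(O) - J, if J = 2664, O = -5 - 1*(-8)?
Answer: -2664 + 3*√3 ≈ -2658.8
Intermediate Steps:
O = 3 (O = -5 + 8 = 3)
c(I) = I^(3/2)
c(O) - J = 3^(3/2) - 1*2664 = 3*√3 - 2664 = -2664 + 3*√3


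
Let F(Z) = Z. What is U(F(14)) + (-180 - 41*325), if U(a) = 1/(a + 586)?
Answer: -8102999/600 ≈ -13505.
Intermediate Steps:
U(a) = 1/(586 + a)
U(F(14)) + (-180 - 41*325) = 1/(586 + 14) + (-180 - 41*325) = 1/600 + (-180 - 13325) = 1/600 - 13505 = -8102999/600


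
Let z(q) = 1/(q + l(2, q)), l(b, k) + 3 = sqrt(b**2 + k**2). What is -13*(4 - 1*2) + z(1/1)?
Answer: -24 + sqrt(5) ≈ -21.764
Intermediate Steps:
l(b, k) = -3 + sqrt(b**2 + k**2)
z(q) = 1/(-3 + q + sqrt(4 + q**2)) (z(q) = 1/(q + (-3 + sqrt(2**2 + q**2))) = 1/(q + (-3 + sqrt(4 + q**2))) = 1/(-3 + q + sqrt(4 + q**2)))
-13*(4 - 1*2) + z(1/1) = -13*(4 - 1*2) + 1/(-3 + 1/1 + sqrt(4 + (1/1)**2)) = -13*(4 - 2) + 1/(-3 + 1*1 + sqrt(4 + (1*1)**2)) = -13*2 + 1/(-3 + 1 + sqrt(4 + 1**2)) = -26 + 1/(-3 + 1 + sqrt(4 + 1)) = -26 + 1/(-3 + 1 + sqrt(5)) = -26 + 1/(-2 + sqrt(5))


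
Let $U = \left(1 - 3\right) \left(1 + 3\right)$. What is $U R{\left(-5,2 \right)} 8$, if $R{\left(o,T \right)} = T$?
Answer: $-128$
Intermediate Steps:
$U = -8$ ($U = \left(-2\right) 4 = -8$)
$U R{\left(-5,2 \right)} 8 = \left(-8\right) 2 \cdot 8 = \left(-16\right) 8 = -128$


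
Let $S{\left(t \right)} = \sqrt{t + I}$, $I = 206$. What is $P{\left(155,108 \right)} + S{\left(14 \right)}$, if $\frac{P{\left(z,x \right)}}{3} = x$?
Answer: $324 + 2 \sqrt{55} \approx 338.83$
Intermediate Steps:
$P{\left(z,x \right)} = 3 x$
$S{\left(t \right)} = \sqrt{206 + t}$ ($S{\left(t \right)} = \sqrt{t + 206} = \sqrt{206 + t}$)
$P{\left(155,108 \right)} + S{\left(14 \right)} = 3 \cdot 108 + \sqrt{206 + 14} = 324 + \sqrt{220} = 324 + 2 \sqrt{55}$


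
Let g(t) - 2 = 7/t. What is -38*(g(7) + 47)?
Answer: -1900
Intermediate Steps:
g(t) = 2 + 7/t
-38*(g(7) + 47) = -38*((2 + 7/7) + 47) = -38*((2 + 7*(1/7)) + 47) = -38*((2 + 1) + 47) = -38*(3 + 47) = -38*50 = -1900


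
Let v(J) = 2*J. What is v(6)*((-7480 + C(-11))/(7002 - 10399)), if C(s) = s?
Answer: 89892/3397 ≈ 26.462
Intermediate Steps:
v(6)*((-7480 + C(-11))/(7002 - 10399)) = (2*6)*((-7480 - 11)/(7002 - 10399)) = 12*(-7491/(-3397)) = 12*(-7491*(-1/3397)) = 12*(7491/3397) = 89892/3397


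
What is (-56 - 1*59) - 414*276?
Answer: -114379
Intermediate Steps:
(-56 - 1*59) - 414*276 = (-56 - 59) - 114264 = -115 - 114264 = -114379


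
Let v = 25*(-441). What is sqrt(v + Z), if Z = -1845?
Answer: 3*I*sqrt(1430) ≈ 113.45*I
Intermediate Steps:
v = -11025
sqrt(v + Z) = sqrt(-11025 - 1845) = sqrt(-12870) = 3*I*sqrt(1430)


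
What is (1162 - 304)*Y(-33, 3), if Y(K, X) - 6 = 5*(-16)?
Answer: -63492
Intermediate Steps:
Y(K, X) = -74 (Y(K, X) = 6 + 5*(-16) = 6 - 80 = -74)
(1162 - 304)*Y(-33, 3) = (1162 - 304)*(-74) = 858*(-74) = -63492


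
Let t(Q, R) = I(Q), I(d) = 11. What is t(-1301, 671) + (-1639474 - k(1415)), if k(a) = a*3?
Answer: -1643708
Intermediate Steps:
k(a) = 3*a
t(Q, R) = 11
t(-1301, 671) + (-1639474 - k(1415)) = 11 + (-1639474 - 3*1415) = 11 + (-1639474 - 1*4245) = 11 + (-1639474 - 4245) = 11 - 1643719 = -1643708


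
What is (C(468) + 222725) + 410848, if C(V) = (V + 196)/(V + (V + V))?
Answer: 222384289/351 ≈ 6.3357e+5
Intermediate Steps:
C(V) = (196 + V)/(3*V) (C(V) = (196 + V)/(V + 2*V) = (196 + V)/((3*V)) = (196 + V)*(1/(3*V)) = (196 + V)/(3*V))
(C(468) + 222725) + 410848 = ((⅓)*(196 + 468)/468 + 222725) + 410848 = ((⅓)*(1/468)*664 + 222725) + 410848 = (166/351 + 222725) + 410848 = 78176641/351 + 410848 = 222384289/351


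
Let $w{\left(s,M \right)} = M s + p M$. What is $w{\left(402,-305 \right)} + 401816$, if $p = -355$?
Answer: $387481$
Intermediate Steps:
$w{\left(s,M \right)} = - 355 M + M s$ ($w{\left(s,M \right)} = M s - 355 M = - 355 M + M s$)
$w{\left(402,-305 \right)} + 401816 = - 305 \left(-355 + 402\right) + 401816 = \left(-305\right) 47 + 401816 = -14335 + 401816 = 387481$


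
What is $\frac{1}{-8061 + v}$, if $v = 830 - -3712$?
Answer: $- \frac{1}{3519} \approx -0.00028417$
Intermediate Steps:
$v = 4542$ ($v = 830 + 3712 = 4542$)
$\frac{1}{-8061 + v} = \frac{1}{-8061 + 4542} = \frac{1}{-3519} = - \frac{1}{3519}$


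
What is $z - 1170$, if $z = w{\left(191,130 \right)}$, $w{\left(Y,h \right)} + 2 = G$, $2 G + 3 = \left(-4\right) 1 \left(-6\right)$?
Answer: $- \frac{2323}{2} \approx -1161.5$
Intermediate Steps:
$G = \frac{21}{2}$ ($G = - \frac{3}{2} + \frac{\left(-4\right) 1 \left(-6\right)}{2} = - \frac{3}{2} + \frac{\left(-4\right) \left(-6\right)}{2} = - \frac{3}{2} + \frac{1}{2} \cdot 24 = - \frac{3}{2} + 12 = \frac{21}{2} \approx 10.5$)
$w{\left(Y,h \right)} = \frac{17}{2}$ ($w{\left(Y,h \right)} = -2 + \frac{21}{2} = \frac{17}{2}$)
$z = \frac{17}{2} \approx 8.5$
$z - 1170 = \frac{17}{2} - 1170 = - \frac{2323}{2}$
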